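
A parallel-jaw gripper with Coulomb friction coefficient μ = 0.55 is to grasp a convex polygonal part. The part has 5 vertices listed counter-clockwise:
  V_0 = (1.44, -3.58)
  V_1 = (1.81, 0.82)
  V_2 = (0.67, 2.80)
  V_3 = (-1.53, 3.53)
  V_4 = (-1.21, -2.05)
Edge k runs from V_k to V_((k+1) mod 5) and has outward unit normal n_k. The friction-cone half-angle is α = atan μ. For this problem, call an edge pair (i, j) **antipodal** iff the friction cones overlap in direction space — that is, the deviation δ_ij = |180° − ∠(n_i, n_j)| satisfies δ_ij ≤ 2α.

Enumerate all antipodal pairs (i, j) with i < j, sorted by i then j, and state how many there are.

α = atan 0.55 = 28.81°;  2α = 57.62°
n_0 = (+0.9965, -0.0838)
n_1 = (+0.8666, +0.4990)
n_2 = (+0.3149, +0.9491)
n_3 = (-0.9984, -0.0573)
n_4 = (-0.5000, -0.8660)
  (0,1): δ = 145.26°  ·
  (0,2): δ = 103.55°  ·
  (0,3): δ = 8.09°  ✓
  (0,4): δ = 64.81°  ·
  (1,2): δ = 138.29°  ·
  (1,3): δ = 26.65°  ✓
  (1,4): δ = 30.07°  ✓
  (2,3): δ = 68.36°  ·
  (2,4): δ = 11.64°  ✓
  (3,4): δ = 123.28°  ·
antipodal pairs: 4

count = 4; pairs: (0,3), (1,3), (1,4), (2,4)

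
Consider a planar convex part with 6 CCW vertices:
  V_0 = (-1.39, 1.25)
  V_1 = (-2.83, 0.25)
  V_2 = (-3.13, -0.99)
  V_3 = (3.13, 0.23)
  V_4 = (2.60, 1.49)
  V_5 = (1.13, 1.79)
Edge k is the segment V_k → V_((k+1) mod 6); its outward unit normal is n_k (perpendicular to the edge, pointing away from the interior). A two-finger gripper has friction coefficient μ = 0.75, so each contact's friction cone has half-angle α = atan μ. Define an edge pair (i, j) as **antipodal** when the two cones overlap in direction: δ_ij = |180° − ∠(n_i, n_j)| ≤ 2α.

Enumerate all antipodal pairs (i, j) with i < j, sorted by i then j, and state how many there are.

α = atan 0.75 = 36.87°;  2α = 73.74°
n_0 = (-0.5704, +0.8214)
n_1 = (-0.9720, +0.2352)
n_2 = (+0.1913, -0.9815)
n_3 = (+0.9218, +0.3877)
n_4 = (+0.2000, +0.9798)
n_5 = (-0.2095, +0.9778)
  (0,1): δ = 138.38°  ·
  (0,2): δ = 23.75°  ✓
  (0,3): δ = 78.04°  ·
  (0,4): δ = 133.69°  ·
  (0,5): δ = 157.32°  ·
  (1,2): δ = 65.37°  ✓
  (1,3): δ = 36.41°  ✓
  (1,4): δ = 92.07°  ·
  (1,5): δ = 115.70°  ·
  (2,3): δ = 78.21°  ·
  (2,4): δ = 22.56°  ✓
  (2,5): δ = 1.07°  ✓
  (3,4): δ = 124.35°  ·
  (3,5): δ = 100.72°  ·
  (4,5): δ = 156.37°  ·
antipodal pairs: 5

count = 5; pairs: (0,2), (1,2), (1,3), (2,4), (2,5)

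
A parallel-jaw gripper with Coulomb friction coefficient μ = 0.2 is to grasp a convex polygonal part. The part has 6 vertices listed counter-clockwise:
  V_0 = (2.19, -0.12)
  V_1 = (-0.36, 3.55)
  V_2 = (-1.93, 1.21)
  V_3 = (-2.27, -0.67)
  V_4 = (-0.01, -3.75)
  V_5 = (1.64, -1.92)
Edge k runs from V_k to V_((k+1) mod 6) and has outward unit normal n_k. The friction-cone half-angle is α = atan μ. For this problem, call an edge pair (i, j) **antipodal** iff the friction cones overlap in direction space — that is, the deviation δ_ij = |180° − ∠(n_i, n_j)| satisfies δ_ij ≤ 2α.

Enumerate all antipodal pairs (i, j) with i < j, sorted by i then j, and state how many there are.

count = 4; pairs: (0,3), (1,4), (1,5), (2,5)

α = atan 0.2 = 11.31°;  2α = 22.62°
n_0 = (+0.8212, +0.5706)
n_1 = (-0.8304, +0.5572)
n_2 = (-0.9840, +0.1780)
n_3 = (-0.8062, -0.5916)
n_4 = (+0.7427, -0.6696)
n_5 = (+0.9564, -0.2922)
  (0,1): δ = 68.65°  ·
  (0,2): δ = 45.04°  ·
  (0,3): δ = 1.48°  ✓
  (0,4): δ = 103.17°  ·
  (0,5): δ = 128.22°  ·
  (1,2): δ = 156.39°  ·
  (1,3): δ = 109.87°  ·
  (1,4): δ = 8.18°  ✓
  (1,5): δ = 16.87°  ✓
  (2,3): δ = 133.48°  ·
  (2,4): δ = 31.79°  ·
  (2,5): δ = 6.74°  ✓
  (3,4): δ = 78.31°  ·
  (3,5): δ = 53.26°  ·
  (4,5): δ = 154.95°  ·
antipodal pairs: 4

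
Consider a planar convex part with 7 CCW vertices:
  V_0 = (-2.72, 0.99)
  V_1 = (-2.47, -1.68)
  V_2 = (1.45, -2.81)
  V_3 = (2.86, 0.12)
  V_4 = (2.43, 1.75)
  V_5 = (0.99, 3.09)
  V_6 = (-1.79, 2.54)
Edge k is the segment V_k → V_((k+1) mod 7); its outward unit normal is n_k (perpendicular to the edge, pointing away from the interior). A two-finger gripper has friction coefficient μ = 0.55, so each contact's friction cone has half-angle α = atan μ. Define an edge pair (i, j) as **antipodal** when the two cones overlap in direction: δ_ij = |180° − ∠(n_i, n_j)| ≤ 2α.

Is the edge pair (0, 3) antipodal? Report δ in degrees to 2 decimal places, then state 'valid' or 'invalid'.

δ = 9.43°, valid

α = atan 0.55 = 28.81°;  2α = 57.62°
edge 0: e_0 = (+0.25, -2.67);  n_0 = (-0.9956, -0.0932)
edge 3: e_3 = (-0.43, +1.63);  n_3 = (+0.9669, +0.2551)
∠(n_0, n_3) = 170.57°
δ = |180° − 170.57°| = 9.43°
9.43° ≤ 2α = 57.62°  →  valid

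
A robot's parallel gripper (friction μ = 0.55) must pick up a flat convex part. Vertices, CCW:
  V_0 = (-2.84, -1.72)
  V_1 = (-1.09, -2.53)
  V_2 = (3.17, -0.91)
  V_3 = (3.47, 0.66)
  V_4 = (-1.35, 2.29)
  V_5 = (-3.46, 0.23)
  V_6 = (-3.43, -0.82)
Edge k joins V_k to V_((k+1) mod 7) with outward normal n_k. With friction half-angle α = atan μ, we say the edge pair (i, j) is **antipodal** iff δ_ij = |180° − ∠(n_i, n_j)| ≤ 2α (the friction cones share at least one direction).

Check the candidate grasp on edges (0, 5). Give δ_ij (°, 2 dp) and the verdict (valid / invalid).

α = atan 0.55 = 28.81°;  2α = 57.62°
edge 0: e_0 = (+1.75, -0.81);  n_0 = (-0.4200, -0.9075)
edge 5: e_5 = (+0.03, -1.05);  n_5 = (-0.9996, -0.0286)
∠(n_0, n_5) = 63.53°
δ = |180° − 63.53°| = 116.47°
116.47° > 2α = 57.62°  →  invalid

δ = 116.47°, invalid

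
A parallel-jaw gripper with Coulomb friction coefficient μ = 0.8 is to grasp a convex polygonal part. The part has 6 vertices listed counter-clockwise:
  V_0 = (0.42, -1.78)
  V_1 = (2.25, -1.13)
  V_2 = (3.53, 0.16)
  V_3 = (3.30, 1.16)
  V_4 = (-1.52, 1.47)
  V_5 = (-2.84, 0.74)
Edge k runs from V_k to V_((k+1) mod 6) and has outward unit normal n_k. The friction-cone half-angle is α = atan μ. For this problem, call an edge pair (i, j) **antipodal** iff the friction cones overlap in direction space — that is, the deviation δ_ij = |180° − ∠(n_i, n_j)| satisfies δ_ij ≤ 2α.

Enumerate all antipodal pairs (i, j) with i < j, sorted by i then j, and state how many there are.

α = atan 0.8 = 38.66°;  2α = 77.32°
n_0 = (+0.3347, -0.9423)
n_1 = (+0.7099, -0.7044)
n_2 = (+0.9746, +0.2241)
n_3 = (+0.0642, +0.9979)
n_4 = (-0.4840, +0.8751)
n_5 = (-0.6116, -0.7912)
  (0,1): δ = 154.33°  ·
  (0,2): δ = 96.60°  ·
  (0,3): δ = 23.23°  ✓
  (0,4): δ = 9.39°  ✓
  (0,5): δ = 122.74°  ·
  (1,2): δ = 122.27°  ·
  (1,3): δ = 48.90°  ✓
  (1,4): δ = 16.28°  ✓
  (1,5): δ = 97.07°  ·
  (2,3): δ = 106.63°  ·
  (2,4): δ = 74.01°  ✓
  (2,5): δ = 39.34°  ✓
  (3,4): δ = 147.38°  ·
  (3,5): δ = 34.02°  ✓
  (4,5): δ = 66.65°  ✓
antipodal pairs: 8

count = 8; pairs: (0,3), (0,4), (1,3), (1,4), (2,4), (2,5), (3,5), (4,5)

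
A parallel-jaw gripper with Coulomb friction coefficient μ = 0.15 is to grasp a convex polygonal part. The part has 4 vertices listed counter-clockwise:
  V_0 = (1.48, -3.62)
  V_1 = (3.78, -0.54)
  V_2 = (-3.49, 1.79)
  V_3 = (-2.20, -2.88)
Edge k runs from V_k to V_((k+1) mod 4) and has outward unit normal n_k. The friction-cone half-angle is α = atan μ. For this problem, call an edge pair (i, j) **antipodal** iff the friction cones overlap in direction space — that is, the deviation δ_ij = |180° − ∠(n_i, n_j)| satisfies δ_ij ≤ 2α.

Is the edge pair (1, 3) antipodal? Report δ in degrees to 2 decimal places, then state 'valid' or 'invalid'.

δ = 6.40°, valid

α = atan 0.15 = 8.53°;  2α = 17.06°
edge 1: e_1 = (-7.27, +2.33);  n_1 = (+0.3052, +0.9523)
edge 3: e_3 = (+3.68, -0.74);  n_3 = (-0.1971, -0.9804)
∠(n_1, n_3) = 173.60°
δ = |180° − 173.60°| = 6.40°
6.40° ≤ 2α = 17.06°  →  valid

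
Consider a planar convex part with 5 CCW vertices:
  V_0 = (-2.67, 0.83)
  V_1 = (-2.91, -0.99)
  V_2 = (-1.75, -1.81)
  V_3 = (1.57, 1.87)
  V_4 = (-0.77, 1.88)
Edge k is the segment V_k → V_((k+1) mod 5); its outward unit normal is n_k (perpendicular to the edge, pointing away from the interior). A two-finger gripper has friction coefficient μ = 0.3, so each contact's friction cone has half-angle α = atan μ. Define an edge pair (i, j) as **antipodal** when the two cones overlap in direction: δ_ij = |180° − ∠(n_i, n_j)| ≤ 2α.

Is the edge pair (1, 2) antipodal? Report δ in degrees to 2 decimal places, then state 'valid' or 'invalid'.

α = atan 0.3 = 16.70°;  2α = 33.40°
edge 1: e_1 = (+1.16, -0.82);  n_1 = (-0.5772, -0.8166)
edge 2: e_2 = (+3.32, +3.68);  n_2 = (+0.7425, -0.6699)
∠(n_1, n_2) = 83.20°
δ = |180° − 83.20°| = 96.80°
96.80° > 2α = 33.40°  →  invalid

δ = 96.80°, invalid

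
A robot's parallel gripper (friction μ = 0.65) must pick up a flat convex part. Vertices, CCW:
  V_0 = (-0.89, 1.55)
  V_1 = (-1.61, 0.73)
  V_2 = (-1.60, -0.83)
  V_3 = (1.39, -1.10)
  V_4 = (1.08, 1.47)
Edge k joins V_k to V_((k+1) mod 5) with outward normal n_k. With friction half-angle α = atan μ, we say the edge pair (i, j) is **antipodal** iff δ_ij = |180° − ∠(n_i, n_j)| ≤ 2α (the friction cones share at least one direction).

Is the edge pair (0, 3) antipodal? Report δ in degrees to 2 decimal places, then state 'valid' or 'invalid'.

α = atan 0.65 = 33.02°;  2α = 66.05°
edge 0: e_0 = (-0.72, -0.82);  n_0 = (-0.7514, +0.6598)
edge 3: e_3 = (-0.31, +2.57);  n_3 = (+0.9928, +0.1198)
∠(n_0, n_3) = 131.84°
δ = |180° − 131.84°| = 48.16°
48.16° ≤ 2α = 66.05°  →  valid

δ = 48.16°, valid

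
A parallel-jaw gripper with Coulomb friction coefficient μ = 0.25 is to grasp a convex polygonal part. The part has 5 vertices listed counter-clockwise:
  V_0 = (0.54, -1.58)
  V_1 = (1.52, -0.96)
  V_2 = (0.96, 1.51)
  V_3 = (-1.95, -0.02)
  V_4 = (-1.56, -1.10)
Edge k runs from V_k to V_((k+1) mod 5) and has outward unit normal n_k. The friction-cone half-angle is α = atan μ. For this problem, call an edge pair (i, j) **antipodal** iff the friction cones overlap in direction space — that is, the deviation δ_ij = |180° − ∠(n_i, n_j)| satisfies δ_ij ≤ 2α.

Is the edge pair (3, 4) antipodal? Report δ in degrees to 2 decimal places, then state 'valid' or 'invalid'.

δ = 122.73°, invalid

α = atan 0.25 = 14.04°;  2α = 28.07°
edge 3: e_3 = (+0.39, -1.08);  n_3 = (-0.9406, -0.3396)
edge 4: e_4 = (+2.10, -0.48);  n_4 = (-0.2228, -0.9749)
∠(n_3, n_4) = 57.27°
δ = |180° − 57.27°| = 122.73°
122.73° > 2α = 28.07°  →  invalid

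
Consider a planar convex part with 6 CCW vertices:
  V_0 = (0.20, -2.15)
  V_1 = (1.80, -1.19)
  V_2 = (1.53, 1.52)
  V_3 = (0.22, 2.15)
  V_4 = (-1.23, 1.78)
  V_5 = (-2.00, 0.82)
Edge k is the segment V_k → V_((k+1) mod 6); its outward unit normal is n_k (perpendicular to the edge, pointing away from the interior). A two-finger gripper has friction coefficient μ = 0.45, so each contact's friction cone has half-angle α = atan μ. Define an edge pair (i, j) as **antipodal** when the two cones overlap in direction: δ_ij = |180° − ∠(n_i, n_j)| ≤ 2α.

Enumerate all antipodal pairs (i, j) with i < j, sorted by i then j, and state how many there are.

α = atan 0.45 = 24.23°;  2α = 48.46°
n_0 = (+0.5145, -0.8575)
n_1 = (+0.9951, +0.0991)
n_2 = (+0.4334, +0.9012)
n_3 = (-0.2472, +0.9690)
n_4 = (-0.7801, +0.6257)
n_5 = (-0.8036, -0.5952)
  (0,1): δ = 115.27°  ·
  (0,2): δ = 56.65°  ·
  (0,3): δ = 16.65°  ✓
  (0,4): δ = 20.30°  ✓
  (0,5): δ = 95.57°  ·
  (1,2): δ = 121.37°  ·
  (1,3): δ = 81.37°  ·
  (1,4): δ = 44.42°  ✓
  (1,5): δ = 30.84°  ✓
  (2,3): δ = 140.00°  ·
  (2,4): δ = 103.05°  ·
  (2,5): δ = 27.79°  ✓
  (3,4): δ = 143.05°  ·
  (3,5): δ = 67.79°  ·
  (4,5): δ = 104.74°  ·
antipodal pairs: 5

count = 5; pairs: (0,3), (0,4), (1,4), (1,5), (2,5)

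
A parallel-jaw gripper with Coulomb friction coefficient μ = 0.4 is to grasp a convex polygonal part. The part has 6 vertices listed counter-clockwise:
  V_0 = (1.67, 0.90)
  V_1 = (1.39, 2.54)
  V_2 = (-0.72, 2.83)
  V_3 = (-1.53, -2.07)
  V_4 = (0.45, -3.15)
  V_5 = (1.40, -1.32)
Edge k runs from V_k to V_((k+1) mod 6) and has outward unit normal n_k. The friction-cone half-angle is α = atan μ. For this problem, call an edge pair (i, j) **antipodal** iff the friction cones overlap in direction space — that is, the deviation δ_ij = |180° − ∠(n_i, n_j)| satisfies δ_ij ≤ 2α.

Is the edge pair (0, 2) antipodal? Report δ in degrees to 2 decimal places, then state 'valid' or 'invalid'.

δ = 19.08°, valid

α = atan 0.4 = 21.80°;  2α = 43.60°
edge 0: e_0 = (-0.28, +1.64);  n_0 = (+0.9857, +0.1683)
edge 2: e_2 = (-0.81, -4.90);  n_2 = (-0.9866, +0.1631)
∠(n_0, n_2) = 160.92°
δ = |180° − 160.92°| = 19.08°
19.08° ≤ 2α = 43.60°  →  valid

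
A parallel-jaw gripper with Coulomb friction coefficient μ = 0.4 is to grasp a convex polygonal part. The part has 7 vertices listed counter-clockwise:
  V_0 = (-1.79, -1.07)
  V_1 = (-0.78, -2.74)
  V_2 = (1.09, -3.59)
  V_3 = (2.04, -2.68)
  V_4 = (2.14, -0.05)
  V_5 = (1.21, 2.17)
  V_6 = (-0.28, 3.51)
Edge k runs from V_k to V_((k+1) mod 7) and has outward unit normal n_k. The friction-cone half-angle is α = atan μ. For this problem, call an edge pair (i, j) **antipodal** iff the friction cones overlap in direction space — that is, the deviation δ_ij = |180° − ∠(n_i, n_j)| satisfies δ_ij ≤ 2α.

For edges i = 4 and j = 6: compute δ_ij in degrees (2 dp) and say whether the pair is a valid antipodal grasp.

α = atan 0.4 = 21.80°;  2α = 43.60°
edge 4: e_4 = (-0.93, +2.22);  n_4 = (+0.9223, +0.3864)
edge 6: e_6 = (-1.51, -4.58);  n_6 = (-0.9497, +0.3131)
∠(n_4, n_6) = 139.02°
δ = |180° − 139.02°| = 40.98°
40.98° ≤ 2α = 43.60°  →  valid

δ = 40.98°, valid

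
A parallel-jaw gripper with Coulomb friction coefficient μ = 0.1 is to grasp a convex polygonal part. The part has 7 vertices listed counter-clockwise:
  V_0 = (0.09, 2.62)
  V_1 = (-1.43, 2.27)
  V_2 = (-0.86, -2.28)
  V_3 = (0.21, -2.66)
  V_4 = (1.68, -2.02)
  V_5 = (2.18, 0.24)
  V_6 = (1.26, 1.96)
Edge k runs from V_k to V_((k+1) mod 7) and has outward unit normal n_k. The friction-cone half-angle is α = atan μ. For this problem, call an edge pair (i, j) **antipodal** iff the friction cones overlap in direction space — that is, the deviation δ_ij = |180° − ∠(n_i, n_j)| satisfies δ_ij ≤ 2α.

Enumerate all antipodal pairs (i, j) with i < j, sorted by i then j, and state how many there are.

α = atan 0.1 = 5.71°;  2α = 11.42°
n_0 = (-0.2244, +0.9745)
n_1 = (-0.9922, -0.1243)
n_2 = (-0.3347, -0.9423)
n_3 = (+0.3992, -0.9169)
n_4 = (+0.9764, -0.2160)
n_5 = (+0.8818, +0.4717)
n_6 = (+0.4913, +0.8710)
  (0,1): δ = 95.83°  ·
  (0,2): δ = 32.52°  ·
  (0,3): δ = 10.56°  ✓
  (0,4): δ = 64.56°  ·
  (0,5): δ = 105.17°  ·
  (0,6): δ = 137.61°  ·
  (1,2): δ = 116.69°  ·
  (1,3): δ = 73.61°  ·
  (1,4): δ = 19.62°  ·
  (1,5): δ = 21.00°  ·
  (1,6): δ = 53.43°  ·
  (2,3): δ = 136.92°  ·
  (2,4): δ = 82.92°  ·
  (2,5): δ = 42.31°  ·
  (2,6): δ = 9.88°  ✓
  (3,4): δ = 126.00°  ·
  (3,5): δ = 85.39°  ·
  (3,6): δ = 52.95°  ·
  (4,5): δ = 139.38°  ·
  (4,6): δ = 106.95°  ·
  (5,6): δ = 147.57°  ·
antipodal pairs: 2

count = 2; pairs: (0,3), (2,6)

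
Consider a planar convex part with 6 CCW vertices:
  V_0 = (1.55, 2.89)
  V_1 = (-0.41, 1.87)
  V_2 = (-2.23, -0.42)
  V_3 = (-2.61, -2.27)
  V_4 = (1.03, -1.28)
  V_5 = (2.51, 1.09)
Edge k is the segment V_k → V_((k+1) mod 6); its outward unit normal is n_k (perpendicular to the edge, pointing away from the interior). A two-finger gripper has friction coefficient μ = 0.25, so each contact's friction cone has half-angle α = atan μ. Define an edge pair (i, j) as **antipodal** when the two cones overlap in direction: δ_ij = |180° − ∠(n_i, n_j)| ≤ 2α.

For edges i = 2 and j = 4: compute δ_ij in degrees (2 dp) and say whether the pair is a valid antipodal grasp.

δ = 20.38°, valid

α = atan 0.25 = 14.04°;  2α = 28.07°
edge 2: e_2 = (-0.38, -1.85);  n_2 = (-0.9795, +0.2012)
edge 4: e_4 = (+1.48, +2.37);  n_4 = (+0.8482, -0.5297)
∠(n_2, n_4) = 159.62°
δ = |180° − 159.62°| = 20.38°
20.38° ≤ 2α = 28.07°  →  valid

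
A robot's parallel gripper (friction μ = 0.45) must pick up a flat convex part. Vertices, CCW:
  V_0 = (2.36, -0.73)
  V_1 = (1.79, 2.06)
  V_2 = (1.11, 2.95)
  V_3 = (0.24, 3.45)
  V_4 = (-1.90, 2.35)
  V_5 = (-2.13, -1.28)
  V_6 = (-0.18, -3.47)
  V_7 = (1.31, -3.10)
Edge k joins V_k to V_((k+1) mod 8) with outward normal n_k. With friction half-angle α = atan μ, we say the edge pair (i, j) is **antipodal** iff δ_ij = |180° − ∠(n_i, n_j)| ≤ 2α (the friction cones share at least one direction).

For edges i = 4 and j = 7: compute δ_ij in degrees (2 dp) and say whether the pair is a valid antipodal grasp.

α = atan 0.45 = 24.23°;  2α = 48.46°
edge 4: e_4 = (-0.23, -3.63);  n_4 = (-0.9980, +0.0632)
edge 7: e_7 = (+1.05, +2.37);  n_7 = (+0.9143, -0.4051)
∠(n_4, n_7) = 159.73°
δ = |180° − 159.73°| = 20.27°
20.27° ≤ 2α = 48.46°  →  valid

δ = 20.27°, valid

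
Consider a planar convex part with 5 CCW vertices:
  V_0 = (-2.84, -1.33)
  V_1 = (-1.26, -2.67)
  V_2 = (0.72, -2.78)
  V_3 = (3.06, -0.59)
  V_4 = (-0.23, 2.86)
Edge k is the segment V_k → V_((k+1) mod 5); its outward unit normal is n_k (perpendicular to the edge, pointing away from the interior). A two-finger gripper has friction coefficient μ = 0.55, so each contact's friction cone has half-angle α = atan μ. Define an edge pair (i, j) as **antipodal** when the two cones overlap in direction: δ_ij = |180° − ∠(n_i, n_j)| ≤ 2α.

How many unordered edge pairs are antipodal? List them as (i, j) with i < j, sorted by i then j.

count = 3; pairs: (0,3), (1,3), (2,4)

α = atan 0.55 = 28.81°;  2α = 57.62°
n_0 = (-0.6468, -0.7627)
n_1 = (-0.0555, -0.9985)
n_2 = (+0.6833, -0.7301)
n_3 = (+0.7237, +0.6901)
n_4 = (-0.8488, +0.5287)
  (0,1): δ = 142.88°  ·
  (0,2): δ = 96.60°  ·
  (0,3): δ = 6.06°  ✓
  (0,4): δ = 98.38°  ·
  (1,2): δ = 133.72°  ·
  (1,3): δ = 43.18°  ✓
  (1,4): δ = 61.26°  ·
  (2,3): δ = 89.46°  ·
  (2,4): δ = 14.98°  ✓
  (3,4): δ = 75.56°  ·
antipodal pairs: 3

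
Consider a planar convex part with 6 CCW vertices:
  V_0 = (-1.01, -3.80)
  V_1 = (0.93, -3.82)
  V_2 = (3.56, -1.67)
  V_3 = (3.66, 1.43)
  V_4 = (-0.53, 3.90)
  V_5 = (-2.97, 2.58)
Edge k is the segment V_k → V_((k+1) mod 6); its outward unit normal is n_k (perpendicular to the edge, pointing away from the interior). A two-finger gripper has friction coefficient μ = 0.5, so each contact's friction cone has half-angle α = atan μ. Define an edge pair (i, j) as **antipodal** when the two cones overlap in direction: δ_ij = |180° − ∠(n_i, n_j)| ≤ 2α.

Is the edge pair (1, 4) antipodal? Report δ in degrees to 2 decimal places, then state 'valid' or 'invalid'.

δ = 10.85°, valid

α = atan 0.5 = 26.57°;  2α = 53.13°
edge 1: e_1 = (+2.63, +2.15);  n_1 = (+0.6329, -0.7742)
edge 4: e_4 = (-2.44, -1.32);  n_4 = (-0.4758, +0.8795)
∠(n_1, n_4) = 169.15°
δ = |180° − 169.15°| = 10.85°
10.85° ≤ 2α = 53.13°  →  valid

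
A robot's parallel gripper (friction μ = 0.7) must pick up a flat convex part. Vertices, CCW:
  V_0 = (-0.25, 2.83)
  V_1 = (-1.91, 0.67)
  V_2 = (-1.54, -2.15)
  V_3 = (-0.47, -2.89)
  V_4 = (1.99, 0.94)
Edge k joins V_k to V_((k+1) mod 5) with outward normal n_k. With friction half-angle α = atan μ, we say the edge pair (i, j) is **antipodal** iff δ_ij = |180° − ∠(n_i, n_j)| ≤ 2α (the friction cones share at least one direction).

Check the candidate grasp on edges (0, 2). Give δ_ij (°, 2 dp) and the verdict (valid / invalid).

α = atan 0.7 = 34.99°;  2α = 69.98°
edge 0: e_0 = (-1.66, -2.16);  n_0 = (-0.7929, +0.6094)
edge 2: e_2 = (+1.07, -0.74);  n_2 = (-0.5688, -0.8225)
∠(n_0, n_2) = 92.88°
δ = |180° − 92.88°| = 87.12°
87.12° > 2α = 69.98°  →  invalid

δ = 87.12°, invalid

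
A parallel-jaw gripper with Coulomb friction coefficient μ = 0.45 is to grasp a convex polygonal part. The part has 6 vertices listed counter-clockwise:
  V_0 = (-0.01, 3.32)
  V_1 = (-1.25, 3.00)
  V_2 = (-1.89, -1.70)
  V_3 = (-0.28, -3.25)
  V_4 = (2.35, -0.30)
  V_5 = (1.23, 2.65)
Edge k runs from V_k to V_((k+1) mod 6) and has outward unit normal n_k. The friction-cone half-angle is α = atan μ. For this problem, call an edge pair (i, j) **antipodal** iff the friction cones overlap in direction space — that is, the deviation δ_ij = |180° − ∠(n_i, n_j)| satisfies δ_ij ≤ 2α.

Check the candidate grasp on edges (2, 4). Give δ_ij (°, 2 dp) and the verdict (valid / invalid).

α = atan 0.45 = 24.23°;  2α = 48.46°
edge 2: e_2 = (+1.61, -1.55);  n_2 = (-0.6936, -0.7204)
edge 4: e_4 = (-1.12, +2.95);  n_4 = (+0.9349, +0.3549)
∠(n_2, n_4) = 154.70°
δ = |180° − 154.70°| = 25.30°
25.30° ≤ 2α = 48.46°  →  valid

δ = 25.30°, valid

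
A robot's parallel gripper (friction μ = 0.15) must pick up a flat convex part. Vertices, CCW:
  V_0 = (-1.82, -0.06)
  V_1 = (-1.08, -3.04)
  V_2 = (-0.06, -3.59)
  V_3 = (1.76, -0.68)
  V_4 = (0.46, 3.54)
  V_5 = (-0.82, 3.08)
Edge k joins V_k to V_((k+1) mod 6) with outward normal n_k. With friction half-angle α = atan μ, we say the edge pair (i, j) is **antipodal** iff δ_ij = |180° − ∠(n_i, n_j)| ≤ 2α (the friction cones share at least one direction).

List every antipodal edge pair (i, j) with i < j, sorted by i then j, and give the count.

count = 2; pairs: (0,3), (2,5)

α = atan 0.15 = 8.53°;  2α = 17.06°
n_0 = (-0.9705, -0.2410)
n_1 = (-0.4746, -0.8802)
n_2 = (+0.8478, -0.5303)
n_3 = (+0.9557, +0.2944)
n_4 = (-0.3382, +0.9411)
n_5 = (-0.9528, +0.3035)
  (0,1): δ = 132.28°  ·
  (0,2): δ = 45.97°  ·
  (0,3): δ = 3.18°  ✓
  (0,4): δ = 95.82°  ·
  (0,5): δ = 148.39°  ·
  (1,2): δ = 93.69°  ·
  (1,3): δ = 44.54°  ·
  (1,4): δ = 48.10°  ·
  (1,5): δ = 100.67°  ·
  (2,3): δ = 130.86°  ·
  (2,4): δ = 38.21°  ·
  (2,5): δ = 14.36°  ✓
  (3,4): δ = 87.35°  ·
  (3,5): δ = 34.79°  ·
  (4,5): δ = 127.43°  ·
antipodal pairs: 2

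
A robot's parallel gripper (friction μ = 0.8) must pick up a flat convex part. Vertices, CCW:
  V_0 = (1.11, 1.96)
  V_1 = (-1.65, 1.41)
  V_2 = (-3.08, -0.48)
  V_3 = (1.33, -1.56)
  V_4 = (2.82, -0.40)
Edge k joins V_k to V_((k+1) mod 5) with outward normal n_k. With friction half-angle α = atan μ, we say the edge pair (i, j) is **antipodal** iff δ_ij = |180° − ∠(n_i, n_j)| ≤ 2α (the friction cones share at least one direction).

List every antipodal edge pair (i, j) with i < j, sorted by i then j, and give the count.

α = atan 0.8 = 38.66°;  2α = 77.32°
n_0 = (-0.1954, +0.9807)
n_1 = (-0.7975, +0.6034)
n_2 = (-0.2379, -0.9713)
n_3 = (+0.6143, -0.7891)
n_4 = (+0.8098, +0.5867)
  (0,1): δ = 138.38°  ·
  (0,2): δ = 25.03°  ✓
  (0,3): δ = 26.63°  ✓
  (0,4): δ = 114.66°  ·
  (1,2): δ = 66.65°  ✓
  (1,3): δ = 14.99°  ✓
  (1,4): δ = 73.04°  ✓
  (2,3): δ = 128.34°  ·
  (2,4): δ = 40.31°  ✓
  (3,4): δ = 91.98°  ·
antipodal pairs: 6

count = 6; pairs: (0,2), (0,3), (1,2), (1,3), (1,4), (2,4)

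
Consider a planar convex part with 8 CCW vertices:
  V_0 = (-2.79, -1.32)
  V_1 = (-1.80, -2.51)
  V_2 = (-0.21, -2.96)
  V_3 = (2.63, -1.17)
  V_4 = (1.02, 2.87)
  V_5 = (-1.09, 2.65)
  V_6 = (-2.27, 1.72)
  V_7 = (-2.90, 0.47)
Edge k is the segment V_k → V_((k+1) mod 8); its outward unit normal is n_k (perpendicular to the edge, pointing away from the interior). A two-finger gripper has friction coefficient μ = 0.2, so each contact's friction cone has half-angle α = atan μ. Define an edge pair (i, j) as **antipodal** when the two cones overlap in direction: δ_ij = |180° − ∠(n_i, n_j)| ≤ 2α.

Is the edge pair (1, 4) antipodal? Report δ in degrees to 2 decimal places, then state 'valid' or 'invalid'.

δ = 21.75°, valid

α = atan 0.2 = 11.31°;  2α = 22.62°
edge 1: e_1 = (+1.59, -0.45);  n_1 = (-0.2723, -0.9622)
edge 4: e_4 = (-2.11, -0.22);  n_4 = (-0.1037, +0.9946)
∠(n_1, n_4) = 158.25°
δ = |180° − 158.25°| = 21.75°
21.75° ≤ 2α = 22.62°  →  valid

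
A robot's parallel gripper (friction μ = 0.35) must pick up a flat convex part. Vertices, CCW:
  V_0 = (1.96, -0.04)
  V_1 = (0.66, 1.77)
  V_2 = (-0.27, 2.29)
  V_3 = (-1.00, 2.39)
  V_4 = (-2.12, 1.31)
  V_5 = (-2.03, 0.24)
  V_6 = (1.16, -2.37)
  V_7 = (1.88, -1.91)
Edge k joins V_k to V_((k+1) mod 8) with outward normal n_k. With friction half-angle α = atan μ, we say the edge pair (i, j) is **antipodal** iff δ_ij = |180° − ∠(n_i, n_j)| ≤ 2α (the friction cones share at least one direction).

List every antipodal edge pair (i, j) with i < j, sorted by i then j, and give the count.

α = atan 0.35 = 19.29°;  2α = 38.58°
n_0 = (+0.8122, +0.5834)
n_1 = (+0.4880, +0.8728)
n_2 = (+0.1357, +0.9907)
n_3 = (-0.6941, +0.7198)
n_4 = (-0.9965, -0.0838)
n_5 = (-0.6332, -0.7740)
n_6 = (+0.5384, -0.8427)
n_7 = (+0.9991, -0.0427)
  (0,1): δ = 154.90°  ·
  (0,2): δ = 133.49°  ·
  (0,3): δ = 81.73°  ·
  (0,4): δ = 30.88°  ✓
  (0,5): δ = 15.02°  ✓
  (0,6): δ = 86.89°  ·
  (0,7): δ = 141.86°  ·
  (1,2): δ = 158.59°  ·
  (1,3): δ = 106.83°  ·
  (1,4): δ = 55.98°  ·
  (1,5): δ = 10.08°  ✓
  (1,6): δ = 61.79°  ·
  (1,7): δ = 116.76°  ·
  (2,3): δ = 128.24°  ·
  (2,4): δ = 77.39°  ·
  (2,5): δ = 31.49°  ✓
  (2,6): δ = 40.37°  ·
  (2,7): δ = 95.35°  ·
  (3,4): δ = 129.15°  ·
  (3,5): δ = 83.25°  ·
  (3,6): δ = 11.38°  ✓
  (3,7): δ = 43.59°  ·
  (4,5): δ = 134.10°  ·
  (4,6): δ = 62.23°  ·
  (4,7): δ = 7.26°  ✓
  (5,6): δ = 108.14°  ·
  (5,7): δ = 53.16°  ·
  (6,7): δ = 125.02°  ·
antipodal pairs: 6

count = 6; pairs: (0,4), (0,5), (1,5), (2,5), (3,6), (4,7)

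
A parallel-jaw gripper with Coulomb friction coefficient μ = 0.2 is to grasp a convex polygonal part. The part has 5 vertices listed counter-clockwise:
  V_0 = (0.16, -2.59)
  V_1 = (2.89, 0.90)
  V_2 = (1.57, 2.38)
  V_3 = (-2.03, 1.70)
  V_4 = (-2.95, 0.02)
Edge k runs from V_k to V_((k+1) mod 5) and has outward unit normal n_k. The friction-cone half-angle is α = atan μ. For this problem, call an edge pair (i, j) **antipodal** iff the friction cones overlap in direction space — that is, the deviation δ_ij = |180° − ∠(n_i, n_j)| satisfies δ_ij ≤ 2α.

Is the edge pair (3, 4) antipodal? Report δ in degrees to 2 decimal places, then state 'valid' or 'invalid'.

α = atan 0.2 = 11.31°;  2α = 22.62°
edge 3: e_3 = (-0.92, -1.68);  n_3 = (-0.8771, +0.4803)
edge 4: e_4 = (+3.11, -2.61);  n_4 = (-0.6428, -0.7660)
∠(n_3, n_4) = 78.70°
δ = |180° − 78.70°| = 101.30°
101.30° > 2α = 22.62°  →  invalid

δ = 101.30°, invalid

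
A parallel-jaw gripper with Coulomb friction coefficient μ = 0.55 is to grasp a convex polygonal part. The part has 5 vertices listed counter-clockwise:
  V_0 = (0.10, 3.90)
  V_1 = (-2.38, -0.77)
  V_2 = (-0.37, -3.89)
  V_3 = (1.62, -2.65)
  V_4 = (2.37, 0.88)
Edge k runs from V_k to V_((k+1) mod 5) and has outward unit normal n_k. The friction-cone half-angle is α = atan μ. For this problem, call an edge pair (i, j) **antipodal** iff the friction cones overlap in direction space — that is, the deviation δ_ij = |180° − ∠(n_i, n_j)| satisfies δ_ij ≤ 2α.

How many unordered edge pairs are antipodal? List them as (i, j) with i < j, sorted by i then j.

α = atan 0.55 = 28.81°;  2α = 57.62°
n_0 = (-0.8832, +0.4690)
n_1 = (-0.8407, -0.5416)
n_2 = (+0.5288, -0.8487)
n_3 = (+0.9782, -0.2078)
n_4 = (+0.7994, +0.6008)
  (0,1): δ = 119.24°  ·
  (0,2): δ = 30.10°  ✓
  (0,3): δ = 15.98°  ✓
  (0,4): δ = 64.90°  ·
  (1,2): δ = 90.86°  ·
  (1,3): δ = 44.79°  ✓
  (1,4): δ = 4.14°  ✓
  (2,3): δ = 133.92°  ·
  (2,4): δ = 85.00°  ·
  (3,4): δ = 131.07°  ·
antipodal pairs: 4

count = 4; pairs: (0,2), (0,3), (1,3), (1,4)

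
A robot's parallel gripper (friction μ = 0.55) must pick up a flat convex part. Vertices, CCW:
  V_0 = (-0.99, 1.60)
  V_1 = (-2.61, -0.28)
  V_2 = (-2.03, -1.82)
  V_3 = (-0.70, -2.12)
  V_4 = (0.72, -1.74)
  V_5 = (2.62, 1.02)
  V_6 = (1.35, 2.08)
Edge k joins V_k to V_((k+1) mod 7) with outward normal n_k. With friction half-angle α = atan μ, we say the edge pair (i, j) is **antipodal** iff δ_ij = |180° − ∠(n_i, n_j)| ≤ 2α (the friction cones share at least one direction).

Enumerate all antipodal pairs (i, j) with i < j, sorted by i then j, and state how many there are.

α = atan 0.55 = 28.81°;  2α = 57.62°
n_0 = (-0.7575, +0.6528)
n_1 = (-0.9358, -0.3525)
n_2 = (-0.2200, -0.9755)
n_3 = (+0.2585, -0.9660)
n_4 = (+0.8237, -0.5670)
n_5 = (+0.6408, +0.7677)
n_6 = (-0.2009, +0.9796)
  (0,1): δ = 118.61°  ·
  (0,2): δ = 61.96°  ·
  (0,3): δ = 34.27°  ✓
  (0,4): δ = 6.21°  ✓
  (0,5): δ = 90.90°  ·
  (0,6): δ = 142.34°  ·
  (1,2): δ = 123.35°  ·
  (1,3): δ = 95.66°  ·
  (1,4): δ = 55.18°  ✓
  (1,5): δ = 29.51°  ✓
  (1,6): δ = 80.95°  ·
  (2,3): δ = 152.31°  ·
  (2,4): δ = 111.83°  ·
  (2,5): δ = 27.14°  ✓
  (2,6): δ = 24.30°  ✓
  (3,4): δ = 139.53°  ·
  (3,5): δ = 54.83°  ✓
  (3,6): δ = 3.39°  ✓
  (4,5): δ = 95.31°  ·
  (4,6): δ = 43.86°  ✓
  (5,6): δ = 128.56°  ·
antipodal pairs: 9

count = 9; pairs: (0,3), (0,4), (1,4), (1,5), (2,5), (2,6), (3,5), (3,6), (4,6)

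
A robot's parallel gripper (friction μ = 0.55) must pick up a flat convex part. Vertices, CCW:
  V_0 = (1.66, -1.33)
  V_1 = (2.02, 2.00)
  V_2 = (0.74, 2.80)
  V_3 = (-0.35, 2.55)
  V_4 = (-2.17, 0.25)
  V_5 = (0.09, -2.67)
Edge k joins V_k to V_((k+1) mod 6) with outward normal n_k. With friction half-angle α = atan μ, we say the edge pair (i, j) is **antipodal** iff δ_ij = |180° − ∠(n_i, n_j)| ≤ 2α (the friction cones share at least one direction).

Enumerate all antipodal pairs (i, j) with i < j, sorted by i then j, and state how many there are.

count = 5; pairs: (0,3), (0,4), (1,4), (2,5), (3,5)

α = atan 0.55 = 28.81°;  2α = 57.62°
n_0 = (+0.9942, -0.1075)
n_1 = (+0.5300, +0.8480)
n_2 = (-0.2236, +0.9747)
n_3 = (-0.7842, +0.6205)
n_4 = (-0.7908, -0.6121)
n_5 = (+0.6492, -0.7606)
  (0,1): δ = 115.84°  ·
  (0,2): δ = 70.91°  ·
  (0,3): δ = 32.18°  ✓
  (0,4): δ = 43.91°  ✓
  (0,5): δ = 136.65°  ·
  (1,2): δ = 135.08°  ·
  (1,3): δ = 96.35°  ·
  (1,4): δ = 20.26°  ✓
  (1,5): δ = 72.49°  ·
  (2,3): δ = 141.27°  ·
  (2,4): δ = 65.18°  ·
  (2,5): δ = 27.56°  ✓
  (3,4): δ = 103.91°  ·
  (3,5): δ = 11.16°  ✓
  (4,5): δ = 87.26°  ·
antipodal pairs: 5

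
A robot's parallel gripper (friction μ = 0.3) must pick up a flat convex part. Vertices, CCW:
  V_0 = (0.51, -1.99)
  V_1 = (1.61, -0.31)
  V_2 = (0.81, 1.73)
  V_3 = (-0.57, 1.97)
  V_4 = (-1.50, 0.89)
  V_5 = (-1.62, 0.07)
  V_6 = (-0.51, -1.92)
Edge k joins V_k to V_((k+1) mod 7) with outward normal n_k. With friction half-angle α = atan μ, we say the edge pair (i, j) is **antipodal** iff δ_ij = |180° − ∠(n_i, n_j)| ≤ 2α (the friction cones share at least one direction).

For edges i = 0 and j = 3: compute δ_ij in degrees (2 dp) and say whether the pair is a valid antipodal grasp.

δ = 7.52°, valid

α = atan 0.3 = 16.70°;  2α = 33.40°
edge 0: e_0 = (+1.10, +1.68);  n_0 = (+0.8366, -0.5478)
edge 3: e_3 = (-0.93, -1.08);  n_3 = (-0.7578, +0.6525)
∠(n_0, n_3) = 172.48°
δ = |180° − 172.48°| = 7.52°
7.52° ≤ 2α = 33.40°  →  valid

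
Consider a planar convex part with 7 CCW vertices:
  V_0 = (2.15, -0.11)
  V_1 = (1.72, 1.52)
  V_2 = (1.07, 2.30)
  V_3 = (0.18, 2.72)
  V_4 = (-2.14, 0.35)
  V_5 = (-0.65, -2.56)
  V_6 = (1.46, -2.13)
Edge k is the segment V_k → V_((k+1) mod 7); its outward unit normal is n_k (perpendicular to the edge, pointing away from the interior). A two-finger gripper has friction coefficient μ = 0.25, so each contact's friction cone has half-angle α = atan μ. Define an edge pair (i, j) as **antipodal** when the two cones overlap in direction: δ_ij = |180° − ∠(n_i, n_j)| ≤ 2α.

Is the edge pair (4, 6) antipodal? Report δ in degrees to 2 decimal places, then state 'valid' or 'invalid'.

δ = 45.97°, invalid

α = atan 0.25 = 14.04°;  2α = 28.07°
edge 4: e_4 = (+1.49, -2.91);  n_4 = (-0.8901, -0.4558)
edge 6: e_6 = (+0.69, +2.02);  n_6 = (+0.9463, -0.3232)
∠(n_4, n_6) = 134.03°
δ = |180° − 134.03°| = 45.97°
45.97° > 2α = 28.07°  →  invalid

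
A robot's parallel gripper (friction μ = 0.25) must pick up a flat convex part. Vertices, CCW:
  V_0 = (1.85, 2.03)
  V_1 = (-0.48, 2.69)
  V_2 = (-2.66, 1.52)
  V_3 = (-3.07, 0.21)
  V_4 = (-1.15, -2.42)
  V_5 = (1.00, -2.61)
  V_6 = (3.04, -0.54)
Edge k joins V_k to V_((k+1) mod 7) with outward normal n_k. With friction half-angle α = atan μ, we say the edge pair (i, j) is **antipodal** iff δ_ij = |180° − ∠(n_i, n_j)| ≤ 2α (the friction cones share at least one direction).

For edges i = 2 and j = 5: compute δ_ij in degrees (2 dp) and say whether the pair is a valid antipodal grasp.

δ = 27.20°, valid

α = atan 0.25 = 14.04°;  2α = 28.07°
edge 2: e_2 = (-0.41, -1.31);  n_2 = (-0.9544, +0.2987)
edge 5: e_5 = (+2.04, +2.07);  n_5 = (+0.7122, -0.7019)
∠(n_2, n_5) = 152.80°
δ = |180° − 152.80°| = 27.20°
27.20° ≤ 2α = 28.07°  →  valid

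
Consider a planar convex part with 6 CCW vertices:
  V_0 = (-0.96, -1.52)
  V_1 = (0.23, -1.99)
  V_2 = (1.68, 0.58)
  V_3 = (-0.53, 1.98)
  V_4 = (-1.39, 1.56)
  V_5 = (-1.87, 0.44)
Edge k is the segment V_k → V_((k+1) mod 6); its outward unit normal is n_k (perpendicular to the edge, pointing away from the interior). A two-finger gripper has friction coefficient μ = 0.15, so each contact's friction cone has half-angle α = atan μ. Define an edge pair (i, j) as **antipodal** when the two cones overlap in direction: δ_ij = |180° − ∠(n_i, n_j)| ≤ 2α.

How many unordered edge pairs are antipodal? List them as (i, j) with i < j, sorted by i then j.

count = 2; pairs: (0,2), (1,4)

α = atan 0.15 = 8.53°;  2α = 17.06°
n_0 = (-0.3673, -0.9301)
n_1 = (+0.8709, -0.4914)
n_2 = (+0.5351, +0.8448)
n_3 = (-0.4388, +0.8986)
n_4 = (-0.9191, +0.3939)
n_5 = (-0.9070, -0.4211)
  (0,1): δ = 97.88°  ·
  (0,2): δ = 10.80°  ✓
  (0,3): δ = 47.58°  ·
  (0,4): δ = 88.35°  ·
  (0,5): δ = 136.46°  ·
  (1,2): δ = 92.92°  ·
  (1,3): δ = 34.54°  ·
  (1,4): δ = 6.23°  ✓
  (1,5): δ = 54.34°  ·
  (2,3): δ = 121.62°  ·
  (2,4): δ = 80.84°  ·
  (2,5): δ = 32.74°  ·
  (3,4): δ = 139.23°  ·
  (3,5): δ = 91.12°  ·
  (4,5): δ = 131.90°  ·
antipodal pairs: 2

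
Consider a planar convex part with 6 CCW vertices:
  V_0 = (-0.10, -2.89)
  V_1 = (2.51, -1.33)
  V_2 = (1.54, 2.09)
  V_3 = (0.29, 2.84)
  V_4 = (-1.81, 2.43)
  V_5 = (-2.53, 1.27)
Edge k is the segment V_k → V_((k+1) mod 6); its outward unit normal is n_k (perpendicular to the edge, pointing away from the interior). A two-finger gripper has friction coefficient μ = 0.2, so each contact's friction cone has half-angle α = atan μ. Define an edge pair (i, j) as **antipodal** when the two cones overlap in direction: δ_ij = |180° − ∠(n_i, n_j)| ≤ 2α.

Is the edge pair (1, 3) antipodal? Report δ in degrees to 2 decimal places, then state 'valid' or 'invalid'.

α = atan 0.2 = 11.31°;  2α = 22.62°
edge 1: e_1 = (-0.97, +3.42);  n_1 = (+0.9621, +0.2729)
edge 3: e_3 = (-2.10, -0.41);  n_3 = (-0.1916, +0.9815)
∠(n_1, n_3) = 85.21°
δ = |180° − 85.21°| = 94.79°
94.79° > 2α = 22.62°  →  invalid

δ = 94.79°, invalid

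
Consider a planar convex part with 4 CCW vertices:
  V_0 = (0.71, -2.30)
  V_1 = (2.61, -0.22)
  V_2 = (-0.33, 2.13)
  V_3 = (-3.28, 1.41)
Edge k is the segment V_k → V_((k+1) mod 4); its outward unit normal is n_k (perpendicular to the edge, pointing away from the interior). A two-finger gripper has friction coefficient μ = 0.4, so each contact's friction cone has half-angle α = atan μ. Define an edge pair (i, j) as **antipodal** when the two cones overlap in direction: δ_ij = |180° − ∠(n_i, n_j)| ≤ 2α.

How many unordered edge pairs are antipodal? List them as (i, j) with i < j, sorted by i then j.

count = 2; pairs: (0,2), (1,3)

α = atan 0.4 = 21.80°;  2α = 43.60°
n_0 = (+0.7383, -0.6744)
n_1 = (+0.6244, +0.7811)
n_2 = (-0.2371, +0.9715)
n_3 = (-0.6809, -0.7323)
  (0,1): δ = 86.23°  ·
  (0,2): δ = 33.87°  ✓
  (0,3): δ = 89.49°  ·
  (1,2): δ = 127.65°  ·
  (1,3): δ = 4.28°  ✓
  (2,3): δ = 56.63°  ·
antipodal pairs: 2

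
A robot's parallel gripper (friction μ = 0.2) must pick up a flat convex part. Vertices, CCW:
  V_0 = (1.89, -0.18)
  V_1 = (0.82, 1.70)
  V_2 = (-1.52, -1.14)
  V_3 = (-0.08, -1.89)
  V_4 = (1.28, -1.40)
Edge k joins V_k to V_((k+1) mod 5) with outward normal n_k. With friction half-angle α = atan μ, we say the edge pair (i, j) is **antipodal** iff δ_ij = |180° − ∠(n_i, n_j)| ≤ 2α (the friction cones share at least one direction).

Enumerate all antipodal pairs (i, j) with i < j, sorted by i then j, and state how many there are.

α = atan 0.2 = 11.31°;  2α = 22.62°
n_0 = (+0.8691, +0.4946)
n_1 = (-0.7718, +0.6359)
n_2 = (-0.4619, -0.8869)
n_3 = (+0.3390, -0.9408)
n_4 = (+0.8944, -0.4472)
  (0,1): δ = 69.13°  ·
  (0,2): δ = 32.84°  ·
  (0,3): δ = 80.17°  ·
  (0,4): δ = 123.79°  ·
  (1,2): δ = 78.03°  ·
  (1,3): δ = 30.70°  ·
  (1,4): δ = 12.92°  ✓
  (2,3): δ = 132.67°  ·
  (2,4): δ = 89.05°  ·
  (3,4): δ = 136.38°  ·
antipodal pairs: 1

count = 1; pairs: (1,4)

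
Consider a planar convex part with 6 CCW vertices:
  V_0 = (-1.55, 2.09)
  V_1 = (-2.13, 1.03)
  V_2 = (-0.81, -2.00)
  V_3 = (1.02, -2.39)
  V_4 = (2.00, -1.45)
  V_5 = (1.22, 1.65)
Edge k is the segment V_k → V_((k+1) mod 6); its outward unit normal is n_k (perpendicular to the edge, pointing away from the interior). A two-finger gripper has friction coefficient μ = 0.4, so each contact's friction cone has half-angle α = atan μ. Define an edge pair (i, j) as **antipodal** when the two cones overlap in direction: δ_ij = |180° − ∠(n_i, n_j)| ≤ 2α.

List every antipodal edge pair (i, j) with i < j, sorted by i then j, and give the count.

count = 4; pairs: (0,3), (0,4), (1,4), (2,5)

α = atan 0.4 = 21.80°;  2α = 43.60°
n_0 = (-0.8773, +0.4800)
n_1 = (-0.9168, -0.3994)
n_2 = (-0.2084, -0.9780)
n_3 = (+0.6922, -0.7217)
n_4 = (+0.9698, +0.2440)
n_5 = (+0.1569, +0.9876)
  (0,1): δ = 127.77°  ·
  (0,2): δ = 73.34°  ·
  (0,3): δ = 17.51°  ✓
  (0,4): δ = 42.81°  ✓
  (0,5): δ = 109.66°  ·
  (1,2): δ = 125.57°  ·
  (1,3): δ = 69.73°  ·
  (1,4): δ = 9.42°  ✓
  (1,5): δ = 57.43°  ·
  (2,3): δ = 124.16°  ·
  (2,4): δ = 63.85°  ·
  (2,5): δ = 3.00°  ✓
  (3,4): δ = 119.68°  ·
  (3,5): δ = 52.83°  ·
  (4,5): δ = 113.15°  ·
antipodal pairs: 4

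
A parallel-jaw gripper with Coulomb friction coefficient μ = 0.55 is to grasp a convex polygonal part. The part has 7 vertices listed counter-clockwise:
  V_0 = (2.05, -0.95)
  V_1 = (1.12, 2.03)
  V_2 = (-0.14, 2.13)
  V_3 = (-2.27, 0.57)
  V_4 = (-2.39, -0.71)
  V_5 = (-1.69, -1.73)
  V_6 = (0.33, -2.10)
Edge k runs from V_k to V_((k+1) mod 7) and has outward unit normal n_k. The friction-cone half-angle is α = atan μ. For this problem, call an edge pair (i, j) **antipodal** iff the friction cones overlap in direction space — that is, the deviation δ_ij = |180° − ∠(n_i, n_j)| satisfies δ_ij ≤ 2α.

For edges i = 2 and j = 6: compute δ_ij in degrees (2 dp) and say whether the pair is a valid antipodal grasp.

δ = 2.45°, valid

α = atan 0.55 = 28.81°;  2α = 57.62°
edge 2: e_2 = (-2.13, -1.56);  n_2 = (-0.5909, +0.8068)
edge 6: e_6 = (+1.72, +1.15);  n_6 = (+0.5558, -0.8313)
∠(n_2, n_6) = 177.55°
δ = |180° − 177.55°| = 2.45°
2.45° ≤ 2α = 57.62°  →  valid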